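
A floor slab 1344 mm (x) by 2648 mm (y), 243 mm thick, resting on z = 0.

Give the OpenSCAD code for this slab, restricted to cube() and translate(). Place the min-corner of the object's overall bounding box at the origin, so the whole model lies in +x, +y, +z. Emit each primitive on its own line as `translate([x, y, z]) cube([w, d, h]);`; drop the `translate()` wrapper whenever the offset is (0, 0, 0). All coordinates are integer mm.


cube([1344, 2648, 243]);


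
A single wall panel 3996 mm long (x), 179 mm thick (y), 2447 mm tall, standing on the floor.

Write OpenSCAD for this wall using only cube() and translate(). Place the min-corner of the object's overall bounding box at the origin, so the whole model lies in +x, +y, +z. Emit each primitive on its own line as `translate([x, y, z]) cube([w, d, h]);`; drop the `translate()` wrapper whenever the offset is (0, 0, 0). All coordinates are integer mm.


cube([3996, 179, 2447]);


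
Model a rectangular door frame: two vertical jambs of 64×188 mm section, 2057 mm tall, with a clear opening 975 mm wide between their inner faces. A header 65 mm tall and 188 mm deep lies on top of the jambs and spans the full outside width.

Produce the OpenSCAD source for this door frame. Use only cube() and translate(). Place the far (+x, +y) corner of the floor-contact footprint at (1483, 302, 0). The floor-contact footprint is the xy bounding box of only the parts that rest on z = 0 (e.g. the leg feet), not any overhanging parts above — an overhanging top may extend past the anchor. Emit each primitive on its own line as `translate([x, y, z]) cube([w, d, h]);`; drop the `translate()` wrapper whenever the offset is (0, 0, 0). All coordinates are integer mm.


translate([380, 114, 0]) cube([64, 188, 2057]);
translate([1419, 114, 0]) cube([64, 188, 2057]);
translate([380, 114, 2057]) cube([1103, 188, 65]);


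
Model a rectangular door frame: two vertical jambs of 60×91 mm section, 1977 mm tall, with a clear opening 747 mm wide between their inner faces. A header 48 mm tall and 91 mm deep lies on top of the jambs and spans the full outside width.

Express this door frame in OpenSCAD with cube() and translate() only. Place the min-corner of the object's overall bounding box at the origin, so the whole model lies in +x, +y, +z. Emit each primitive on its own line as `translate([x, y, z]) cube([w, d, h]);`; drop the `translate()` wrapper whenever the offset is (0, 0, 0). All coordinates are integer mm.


cube([60, 91, 1977]);
translate([807, 0, 0]) cube([60, 91, 1977]);
translate([0, 0, 1977]) cube([867, 91, 48]);


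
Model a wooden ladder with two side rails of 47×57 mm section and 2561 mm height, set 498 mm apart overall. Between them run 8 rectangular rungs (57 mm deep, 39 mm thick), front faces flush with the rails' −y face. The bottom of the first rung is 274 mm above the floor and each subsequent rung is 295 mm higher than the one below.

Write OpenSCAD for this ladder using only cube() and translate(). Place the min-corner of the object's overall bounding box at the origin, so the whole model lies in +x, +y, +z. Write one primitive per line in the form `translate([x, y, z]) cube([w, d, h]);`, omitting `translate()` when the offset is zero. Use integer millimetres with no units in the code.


// rung span = 498 - 2*47 = 404
// rung[k] z = 274 + k*295
cube([47, 57, 2561]);
translate([451, 0, 0]) cube([47, 57, 2561]);
translate([47, 0, 274]) cube([404, 57, 39]);
translate([47, 0, 569]) cube([404, 57, 39]);
translate([47, 0, 864]) cube([404, 57, 39]);
translate([47, 0, 1159]) cube([404, 57, 39]);
translate([47, 0, 1454]) cube([404, 57, 39]);
translate([47, 0, 1749]) cube([404, 57, 39]);
translate([47, 0, 2044]) cube([404, 57, 39]);
translate([47, 0, 2339]) cube([404, 57, 39]);


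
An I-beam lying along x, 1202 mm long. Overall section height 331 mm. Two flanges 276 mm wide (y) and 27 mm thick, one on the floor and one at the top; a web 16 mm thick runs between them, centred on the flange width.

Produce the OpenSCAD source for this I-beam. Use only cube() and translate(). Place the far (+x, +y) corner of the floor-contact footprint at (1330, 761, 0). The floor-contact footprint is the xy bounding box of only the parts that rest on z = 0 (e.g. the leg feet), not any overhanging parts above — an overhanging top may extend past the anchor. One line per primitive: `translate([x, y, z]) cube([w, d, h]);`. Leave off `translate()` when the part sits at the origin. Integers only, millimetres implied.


translate([128, 485, 0]) cube([1202, 276, 27]);
translate([128, 615, 27]) cube([1202, 16, 277]);
translate([128, 485, 304]) cube([1202, 276, 27]);


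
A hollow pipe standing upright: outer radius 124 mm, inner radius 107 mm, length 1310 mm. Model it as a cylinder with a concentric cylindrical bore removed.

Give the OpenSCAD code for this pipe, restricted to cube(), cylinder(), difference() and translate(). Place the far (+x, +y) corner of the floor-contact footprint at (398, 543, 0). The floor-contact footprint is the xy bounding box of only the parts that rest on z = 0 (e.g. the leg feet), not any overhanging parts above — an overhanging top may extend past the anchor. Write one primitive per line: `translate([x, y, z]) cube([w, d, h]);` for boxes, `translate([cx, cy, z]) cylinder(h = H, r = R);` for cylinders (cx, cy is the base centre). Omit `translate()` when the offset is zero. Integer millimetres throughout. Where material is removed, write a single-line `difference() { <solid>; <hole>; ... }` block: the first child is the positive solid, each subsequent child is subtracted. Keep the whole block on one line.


difference() { translate([274, 419, 0]) cylinder(h = 1310, r = 124); translate([274, 419, 0]) cylinder(h = 1310, r = 107); }


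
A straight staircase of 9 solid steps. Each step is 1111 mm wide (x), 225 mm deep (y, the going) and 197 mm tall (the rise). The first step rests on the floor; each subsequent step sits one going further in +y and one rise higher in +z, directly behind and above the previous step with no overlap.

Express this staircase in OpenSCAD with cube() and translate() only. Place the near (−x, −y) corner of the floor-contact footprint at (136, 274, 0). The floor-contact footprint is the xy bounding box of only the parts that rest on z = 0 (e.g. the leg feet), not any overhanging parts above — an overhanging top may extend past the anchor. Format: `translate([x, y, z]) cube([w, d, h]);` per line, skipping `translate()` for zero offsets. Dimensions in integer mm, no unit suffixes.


translate([136, 274, 0]) cube([1111, 225, 197]);
translate([136, 499, 197]) cube([1111, 225, 197]);
translate([136, 724, 394]) cube([1111, 225, 197]);
translate([136, 949, 591]) cube([1111, 225, 197]);
translate([136, 1174, 788]) cube([1111, 225, 197]);
translate([136, 1399, 985]) cube([1111, 225, 197]);
translate([136, 1624, 1182]) cube([1111, 225, 197]);
translate([136, 1849, 1379]) cube([1111, 225, 197]);
translate([136, 2074, 1576]) cube([1111, 225, 197]);


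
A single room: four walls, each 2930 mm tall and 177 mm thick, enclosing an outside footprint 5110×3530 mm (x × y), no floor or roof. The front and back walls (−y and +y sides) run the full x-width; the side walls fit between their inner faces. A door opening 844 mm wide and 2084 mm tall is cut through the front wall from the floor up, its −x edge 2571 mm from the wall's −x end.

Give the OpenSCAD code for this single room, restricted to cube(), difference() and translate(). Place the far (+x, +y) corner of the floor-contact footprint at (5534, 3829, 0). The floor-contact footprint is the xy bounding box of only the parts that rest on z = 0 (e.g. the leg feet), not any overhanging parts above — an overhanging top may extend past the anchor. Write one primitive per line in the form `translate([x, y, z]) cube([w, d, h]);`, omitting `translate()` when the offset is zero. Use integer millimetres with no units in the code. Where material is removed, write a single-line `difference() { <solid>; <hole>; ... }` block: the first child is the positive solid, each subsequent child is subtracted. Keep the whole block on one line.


difference() { translate([424, 299, 0]) cube([5110, 177, 2930]); translate([2995, 299, 0]) cube([844, 177, 2084]); }
translate([424, 3652, 0]) cube([5110, 177, 2930]);
translate([424, 476, 0]) cube([177, 3176, 2930]);
translate([5357, 476, 0]) cube([177, 3176, 2930]);


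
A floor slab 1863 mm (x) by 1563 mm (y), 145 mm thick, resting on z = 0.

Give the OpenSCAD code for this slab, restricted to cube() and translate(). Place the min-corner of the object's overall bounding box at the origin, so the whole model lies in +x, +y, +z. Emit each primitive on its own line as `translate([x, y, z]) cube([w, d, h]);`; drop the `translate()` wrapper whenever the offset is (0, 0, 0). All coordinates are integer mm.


cube([1863, 1563, 145]);


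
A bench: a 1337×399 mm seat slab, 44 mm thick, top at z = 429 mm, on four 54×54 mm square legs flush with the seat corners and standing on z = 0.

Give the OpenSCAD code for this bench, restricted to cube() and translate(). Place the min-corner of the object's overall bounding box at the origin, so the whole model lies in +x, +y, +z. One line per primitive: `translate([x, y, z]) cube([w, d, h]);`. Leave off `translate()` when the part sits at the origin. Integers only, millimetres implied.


// leg_h = 429 − 44 = 385
translate([0, 0, 385]) cube([1337, 399, 44]);
cube([54, 54, 385]);
translate([0, 345, 0]) cube([54, 54, 385]);
translate([1283, 0, 0]) cube([54, 54, 385]);
translate([1283, 345, 0]) cube([54, 54, 385]);


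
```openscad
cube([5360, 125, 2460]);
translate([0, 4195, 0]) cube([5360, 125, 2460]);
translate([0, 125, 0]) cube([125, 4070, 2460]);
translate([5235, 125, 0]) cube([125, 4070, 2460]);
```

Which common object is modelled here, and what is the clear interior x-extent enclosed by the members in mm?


A house (or room) frame. The interior width is 5110 mm.

Four 2460 mm walls enclosing a rectangle with no floor or roof — a room or house frame. Outside width is 5360 mm and wall thickness is 125 mm, so the interior width is 5360 − 2 × 125 = 5110 mm.


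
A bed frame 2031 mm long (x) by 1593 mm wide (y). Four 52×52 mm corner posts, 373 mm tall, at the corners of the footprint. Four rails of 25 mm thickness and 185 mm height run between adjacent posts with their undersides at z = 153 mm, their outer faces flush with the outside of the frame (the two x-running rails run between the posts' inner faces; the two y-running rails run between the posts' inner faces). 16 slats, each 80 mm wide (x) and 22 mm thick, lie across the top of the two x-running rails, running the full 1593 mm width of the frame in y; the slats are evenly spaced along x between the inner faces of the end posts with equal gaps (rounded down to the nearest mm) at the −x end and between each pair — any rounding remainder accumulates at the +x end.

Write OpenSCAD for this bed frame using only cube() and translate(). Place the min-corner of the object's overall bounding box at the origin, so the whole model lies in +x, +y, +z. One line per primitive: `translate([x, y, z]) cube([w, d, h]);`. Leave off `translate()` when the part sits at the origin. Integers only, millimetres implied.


// slat z = rail_z + rail_h = 153 + 185 = 338
// slat gap = ⌊(1927 − 16·80) / 17⌋ = 38
cube([52, 52, 373]);
translate([0, 1541, 0]) cube([52, 52, 373]);
translate([1979, 0, 0]) cube([52, 52, 373]);
translate([1979, 1541, 0]) cube([52, 52, 373]);
translate([52, 0, 153]) cube([1927, 25, 185]);
translate([52, 1568, 153]) cube([1927, 25, 185]);
translate([0, 52, 153]) cube([25, 1489, 185]);
translate([2006, 52, 153]) cube([25, 1489, 185]);
translate([90, 0, 338]) cube([80, 1593, 22]);
translate([208, 0, 338]) cube([80, 1593, 22]);
translate([326, 0, 338]) cube([80, 1593, 22]);
translate([444, 0, 338]) cube([80, 1593, 22]);
translate([562, 0, 338]) cube([80, 1593, 22]);
translate([680, 0, 338]) cube([80, 1593, 22]);
translate([798, 0, 338]) cube([80, 1593, 22]);
translate([916, 0, 338]) cube([80, 1593, 22]);
translate([1034, 0, 338]) cube([80, 1593, 22]);
translate([1152, 0, 338]) cube([80, 1593, 22]);
translate([1270, 0, 338]) cube([80, 1593, 22]);
translate([1388, 0, 338]) cube([80, 1593, 22]);
translate([1506, 0, 338]) cube([80, 1593, 22]);
translate([1624, 0, 338]) cube([80, 1593, 22]);
translate([1742, 0, 338]) cube([80, 1593, 22]);
translate([1860, 0, 338]) cube([80, 1593, 22]);


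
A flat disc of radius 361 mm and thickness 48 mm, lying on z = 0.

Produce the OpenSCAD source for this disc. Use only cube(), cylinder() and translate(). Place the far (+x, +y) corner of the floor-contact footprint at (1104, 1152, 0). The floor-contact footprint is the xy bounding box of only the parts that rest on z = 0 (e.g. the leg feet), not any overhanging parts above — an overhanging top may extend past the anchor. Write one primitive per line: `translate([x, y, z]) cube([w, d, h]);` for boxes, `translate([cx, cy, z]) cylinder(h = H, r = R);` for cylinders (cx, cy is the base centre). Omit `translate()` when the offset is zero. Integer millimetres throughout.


translate([743, 791, 0]) cylinder(h = 48, r = 361);


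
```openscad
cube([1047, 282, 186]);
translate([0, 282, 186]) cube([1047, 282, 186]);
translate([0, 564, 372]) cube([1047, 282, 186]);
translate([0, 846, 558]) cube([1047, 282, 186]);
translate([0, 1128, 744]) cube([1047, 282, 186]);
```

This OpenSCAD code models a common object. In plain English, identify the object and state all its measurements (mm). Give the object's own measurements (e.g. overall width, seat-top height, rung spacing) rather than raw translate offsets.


A straight staircase of 5 solid steps. Each step is 1047 mm wide (x), 282 mm deep (y, the going) and 186 mm tall (the rise). The first step rests on the floor; each subsequent step sits one going further in +y and one rise higher in +z, directly behind and above the previous step with no overlap.


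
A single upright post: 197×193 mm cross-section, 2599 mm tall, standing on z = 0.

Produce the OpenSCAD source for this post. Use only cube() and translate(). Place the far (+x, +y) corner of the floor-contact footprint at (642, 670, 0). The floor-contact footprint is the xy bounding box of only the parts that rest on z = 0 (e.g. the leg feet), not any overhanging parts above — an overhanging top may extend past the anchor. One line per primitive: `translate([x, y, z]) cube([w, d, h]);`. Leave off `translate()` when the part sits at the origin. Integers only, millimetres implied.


translate([445, 477, 0]) cube([197, 193, 2599]);


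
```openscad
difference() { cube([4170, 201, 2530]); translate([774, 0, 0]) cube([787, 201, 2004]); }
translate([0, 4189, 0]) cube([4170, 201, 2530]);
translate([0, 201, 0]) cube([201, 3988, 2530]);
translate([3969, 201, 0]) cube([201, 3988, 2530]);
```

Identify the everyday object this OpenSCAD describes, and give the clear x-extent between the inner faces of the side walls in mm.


A single room. The interior width is 3768 mm.

Four walls enclosing a rectangle with a door in the front wall — a room. Outside width 4170 minus two 201 mm walls gives 3768 mm.


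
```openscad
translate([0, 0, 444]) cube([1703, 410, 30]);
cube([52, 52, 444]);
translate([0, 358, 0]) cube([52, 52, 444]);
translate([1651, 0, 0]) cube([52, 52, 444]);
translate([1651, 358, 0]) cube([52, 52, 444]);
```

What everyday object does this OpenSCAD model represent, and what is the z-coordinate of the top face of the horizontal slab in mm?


A bench. The seat-top height is 474 mm.

A long slab on four corner posts — a bench. The slab sits at z = 444 with thickness 30, so the top is 444 + 30 = 474 mm.


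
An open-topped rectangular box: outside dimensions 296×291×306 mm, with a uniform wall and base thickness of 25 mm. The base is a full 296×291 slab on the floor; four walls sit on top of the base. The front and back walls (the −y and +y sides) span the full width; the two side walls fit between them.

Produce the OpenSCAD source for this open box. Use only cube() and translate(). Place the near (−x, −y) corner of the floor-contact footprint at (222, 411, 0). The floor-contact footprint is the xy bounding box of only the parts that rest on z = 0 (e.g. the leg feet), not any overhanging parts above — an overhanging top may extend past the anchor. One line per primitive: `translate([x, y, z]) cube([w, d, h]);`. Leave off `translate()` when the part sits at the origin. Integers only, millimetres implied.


translate([222, 411, 0]) cube([296, 291, 25]);
translate([222, 411, 25]) cube([296, 25, 281]);
translate([222, 677, 25]) cube([296, 25, 281]);
translate([222, 436, 25]) cube([25, 241, 281]);
translate([493, 436, 25]) cube([25, 241, 281]);


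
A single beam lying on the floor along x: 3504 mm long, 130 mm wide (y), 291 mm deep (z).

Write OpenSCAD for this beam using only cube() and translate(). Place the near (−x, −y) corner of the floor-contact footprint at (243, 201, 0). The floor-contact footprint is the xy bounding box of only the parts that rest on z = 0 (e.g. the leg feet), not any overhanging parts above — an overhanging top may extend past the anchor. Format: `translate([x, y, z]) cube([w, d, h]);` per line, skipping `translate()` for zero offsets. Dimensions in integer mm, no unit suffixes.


translate([243, 201, 0]) cube([3504, 130, 291]);


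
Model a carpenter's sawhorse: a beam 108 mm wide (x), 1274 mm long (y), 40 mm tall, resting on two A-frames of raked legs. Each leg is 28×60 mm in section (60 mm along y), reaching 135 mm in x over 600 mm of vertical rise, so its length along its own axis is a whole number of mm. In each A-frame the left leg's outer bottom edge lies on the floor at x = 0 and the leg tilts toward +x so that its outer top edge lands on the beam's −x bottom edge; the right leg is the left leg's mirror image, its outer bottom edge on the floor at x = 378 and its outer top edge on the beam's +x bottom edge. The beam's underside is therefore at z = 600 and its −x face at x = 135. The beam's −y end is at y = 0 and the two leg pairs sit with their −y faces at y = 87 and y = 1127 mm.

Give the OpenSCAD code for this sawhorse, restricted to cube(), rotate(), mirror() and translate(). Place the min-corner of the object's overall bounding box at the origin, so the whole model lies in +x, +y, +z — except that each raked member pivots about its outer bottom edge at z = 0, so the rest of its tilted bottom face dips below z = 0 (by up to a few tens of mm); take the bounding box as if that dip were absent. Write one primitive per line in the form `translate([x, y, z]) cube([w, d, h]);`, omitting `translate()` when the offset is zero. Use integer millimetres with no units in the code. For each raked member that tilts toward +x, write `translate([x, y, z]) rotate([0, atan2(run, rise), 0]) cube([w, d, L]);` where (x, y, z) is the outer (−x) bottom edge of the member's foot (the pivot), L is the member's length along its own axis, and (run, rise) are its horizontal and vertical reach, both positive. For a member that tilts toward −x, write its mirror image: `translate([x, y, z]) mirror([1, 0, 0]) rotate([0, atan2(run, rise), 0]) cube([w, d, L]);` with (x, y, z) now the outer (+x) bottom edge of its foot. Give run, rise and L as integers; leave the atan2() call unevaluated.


translate([135, 0, 600]) cube([108, 1274, 40]);
translate([0, 87, 0]) rotate([0, atan2(135, 600), 0]) cube([28, 60, 615]);
translate([378, 87, 0]) mirror([1, 0, 0]) rotate([0, atan2(135, 600), 0]) cube([28, 60, 615]);
translate([0, 1127, 0]) rotate([0, atan2(135, 600), 0]) cube([28, 60, 615]);
translate([378, 1127, 0]) mirror([1, 0, 0]) rotate([0, atan2(135, 600), 0]) cube([28, 60, 615]);


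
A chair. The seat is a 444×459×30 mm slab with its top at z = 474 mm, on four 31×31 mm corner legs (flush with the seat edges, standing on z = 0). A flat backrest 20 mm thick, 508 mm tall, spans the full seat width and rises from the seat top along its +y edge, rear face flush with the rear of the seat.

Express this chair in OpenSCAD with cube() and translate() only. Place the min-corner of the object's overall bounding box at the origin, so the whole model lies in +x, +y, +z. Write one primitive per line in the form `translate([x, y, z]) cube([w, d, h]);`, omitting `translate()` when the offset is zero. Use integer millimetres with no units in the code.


translate([0, 0, 444]) cube([444, 459, 30]);
cube([31, 31, 444]);
translate([413, 0, 0]) cube([31, 31, 444]);
translate([0, 428, 0]) cube([31, 31, 444]);
translate([413, 428, 0]) cube([31, 31, 444]);
translate([0, 439, 474]) cube([444, 20, 508]);


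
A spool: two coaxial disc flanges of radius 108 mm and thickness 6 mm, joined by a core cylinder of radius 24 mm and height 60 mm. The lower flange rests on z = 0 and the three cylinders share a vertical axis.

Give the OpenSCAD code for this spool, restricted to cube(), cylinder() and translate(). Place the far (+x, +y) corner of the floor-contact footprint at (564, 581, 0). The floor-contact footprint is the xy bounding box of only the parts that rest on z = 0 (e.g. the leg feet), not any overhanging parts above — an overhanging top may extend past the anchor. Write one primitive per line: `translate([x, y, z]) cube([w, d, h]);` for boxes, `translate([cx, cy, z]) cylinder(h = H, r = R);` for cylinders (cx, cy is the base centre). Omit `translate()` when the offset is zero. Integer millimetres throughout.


translate([456, 473, 0]) cylinder(h = 6, r = 108);
translate([456, 473, 6]) cylinder(h = 60, r = 24);
translate([456, 473, 66]) cylinder(h = 6, r = 108);


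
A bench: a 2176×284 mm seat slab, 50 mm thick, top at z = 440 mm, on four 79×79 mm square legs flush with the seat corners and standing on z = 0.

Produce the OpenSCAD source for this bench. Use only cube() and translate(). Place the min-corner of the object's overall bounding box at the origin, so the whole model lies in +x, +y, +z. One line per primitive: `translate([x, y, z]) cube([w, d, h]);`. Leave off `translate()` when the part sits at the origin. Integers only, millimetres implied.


translate([0, 0, 390]) cube([2176, 284, 50]);
cube([79, 79, 390]);
translate([0, 205, 0]) cube([79, 79, 390]);
translate([2097, 0, 0]) cube([79, 79, 390]);
translate([2097, 205, 0]) cube([79, 79, 390]);


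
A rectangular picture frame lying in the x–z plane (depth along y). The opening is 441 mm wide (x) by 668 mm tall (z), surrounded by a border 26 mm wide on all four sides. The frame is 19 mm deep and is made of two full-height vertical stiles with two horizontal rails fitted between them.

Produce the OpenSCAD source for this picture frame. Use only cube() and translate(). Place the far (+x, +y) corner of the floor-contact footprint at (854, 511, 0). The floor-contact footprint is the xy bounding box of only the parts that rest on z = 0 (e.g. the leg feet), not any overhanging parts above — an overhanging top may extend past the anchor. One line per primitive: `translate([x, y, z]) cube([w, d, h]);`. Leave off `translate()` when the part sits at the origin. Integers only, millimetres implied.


translate([361, 492, 0]) cube([26, 19, 720]);
translate([828, 492, 0]) cube([26, 19, 720]);
translate([387, 492, 0]) cube([441, 19, 26]);
translate([387, 492, 694]) cube([441, 19, 26]);


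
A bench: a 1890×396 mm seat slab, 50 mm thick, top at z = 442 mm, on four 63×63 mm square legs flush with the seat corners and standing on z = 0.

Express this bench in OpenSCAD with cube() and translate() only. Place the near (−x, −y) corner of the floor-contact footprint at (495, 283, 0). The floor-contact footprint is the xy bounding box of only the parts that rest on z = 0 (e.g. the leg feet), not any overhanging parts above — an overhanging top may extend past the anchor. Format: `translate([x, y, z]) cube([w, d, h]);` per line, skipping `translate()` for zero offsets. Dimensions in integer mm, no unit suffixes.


// leg_h = 442 − 50 = 392
translate([495, 283, 392]) cube([1890, 396, 50]);
translate([495, 283, 0]) cube([63, 63, 392]);
translate([495, 616, 0]) cube([63, 63, 392]);
translate([2322, 283, 0]) cube([63, 63, 392]);
translate([2322, 616, 0]) cube([63, 63, 392]);


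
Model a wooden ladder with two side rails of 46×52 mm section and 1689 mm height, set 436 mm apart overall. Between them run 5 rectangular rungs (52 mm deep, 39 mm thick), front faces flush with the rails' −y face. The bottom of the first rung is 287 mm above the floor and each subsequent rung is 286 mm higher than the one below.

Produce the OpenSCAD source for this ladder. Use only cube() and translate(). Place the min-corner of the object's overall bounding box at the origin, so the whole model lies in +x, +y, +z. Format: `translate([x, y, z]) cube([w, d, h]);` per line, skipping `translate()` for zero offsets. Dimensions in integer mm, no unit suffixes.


cube([46, 52, 1689]);
translate([390, 0, 0]) cube([46, 52, 1689]);
translate([46, 0, 287]) cube([344, 52, 39]);
translate([46, 0, 573]) cube([344, 52, 39]);
translate([46, 0, 859]) cube([344, 52, 39]);
translate([46, 0, 1145]) cube([344, 52, 39]);
translate([46, 0, 1431]) cube([344, 52, 39]);


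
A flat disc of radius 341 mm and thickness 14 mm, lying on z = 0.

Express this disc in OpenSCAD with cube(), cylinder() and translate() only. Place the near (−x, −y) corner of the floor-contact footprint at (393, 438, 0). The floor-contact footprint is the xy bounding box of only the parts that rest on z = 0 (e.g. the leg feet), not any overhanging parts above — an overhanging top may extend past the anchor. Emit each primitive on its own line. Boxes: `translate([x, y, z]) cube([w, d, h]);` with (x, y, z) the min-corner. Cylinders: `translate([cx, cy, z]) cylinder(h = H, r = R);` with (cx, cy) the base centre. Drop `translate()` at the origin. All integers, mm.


translate([734, 779, 0]) cylinder(h = 14, r = 341);


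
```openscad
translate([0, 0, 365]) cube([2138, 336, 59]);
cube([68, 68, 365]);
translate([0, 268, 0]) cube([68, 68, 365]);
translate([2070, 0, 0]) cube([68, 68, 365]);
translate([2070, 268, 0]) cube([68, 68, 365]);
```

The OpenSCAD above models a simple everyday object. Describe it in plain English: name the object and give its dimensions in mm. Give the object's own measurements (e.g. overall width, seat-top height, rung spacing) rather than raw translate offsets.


A bench: a 2138×336 mm seat slab, 59 mm thick, top at z = 424 mm, on four 68×68 mm square legs flush with the seat corners and standing on z = 0.


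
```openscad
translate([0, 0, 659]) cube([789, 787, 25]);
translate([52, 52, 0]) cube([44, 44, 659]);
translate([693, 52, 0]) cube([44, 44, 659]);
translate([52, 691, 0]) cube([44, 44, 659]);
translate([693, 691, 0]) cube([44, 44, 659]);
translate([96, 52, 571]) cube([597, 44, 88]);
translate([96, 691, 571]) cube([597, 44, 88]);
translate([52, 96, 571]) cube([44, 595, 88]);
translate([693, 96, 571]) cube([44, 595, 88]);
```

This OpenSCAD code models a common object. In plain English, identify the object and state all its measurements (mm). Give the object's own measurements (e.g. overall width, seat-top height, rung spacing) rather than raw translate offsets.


A rectangular dining table. The top is 789×787×25 mm with its upper surface at z = 684 mm. It stands on four 44×44 mm square legs, each inset 52 mm from the nearest pair of top edges, running from the floor to the underside of the top. Four apron rails, 44 mm thick and 88 mm tall, run between adjacent legs with their top edges flush with the underside of the top and their outer faces flush with the legs' outer faces.


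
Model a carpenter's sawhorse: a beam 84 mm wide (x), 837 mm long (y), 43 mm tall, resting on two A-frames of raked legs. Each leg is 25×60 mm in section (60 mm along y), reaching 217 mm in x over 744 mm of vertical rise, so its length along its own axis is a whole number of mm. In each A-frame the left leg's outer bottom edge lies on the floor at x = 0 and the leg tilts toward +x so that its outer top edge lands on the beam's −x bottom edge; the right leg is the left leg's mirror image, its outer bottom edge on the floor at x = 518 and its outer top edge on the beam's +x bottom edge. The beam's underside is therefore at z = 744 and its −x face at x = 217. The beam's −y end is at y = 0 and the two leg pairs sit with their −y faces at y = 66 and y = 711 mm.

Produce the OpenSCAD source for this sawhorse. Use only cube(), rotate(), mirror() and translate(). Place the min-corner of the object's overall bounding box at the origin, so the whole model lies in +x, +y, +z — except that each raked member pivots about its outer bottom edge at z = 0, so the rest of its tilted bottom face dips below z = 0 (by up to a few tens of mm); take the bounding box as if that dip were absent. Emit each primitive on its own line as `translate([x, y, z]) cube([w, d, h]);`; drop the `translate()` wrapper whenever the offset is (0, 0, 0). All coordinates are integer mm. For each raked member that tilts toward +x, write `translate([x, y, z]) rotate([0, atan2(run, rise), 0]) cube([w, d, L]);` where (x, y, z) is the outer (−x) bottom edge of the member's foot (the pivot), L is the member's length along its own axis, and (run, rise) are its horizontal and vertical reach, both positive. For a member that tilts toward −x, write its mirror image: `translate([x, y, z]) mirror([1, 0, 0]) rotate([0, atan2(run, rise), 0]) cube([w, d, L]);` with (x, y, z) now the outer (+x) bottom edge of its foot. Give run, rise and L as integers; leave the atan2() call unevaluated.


// leg length = √(217² + 744²) = 775
// right-leg outer foot x = 2·217 + 84 = 518
// beam min-corner = (217, 0, 744)
translate([217, 0, 744]) cube([84, 837, 43]);
translate([0, 66, 0]) rotate([0, atan2(217, 744), 0]) cube([25, 60, 775]);
translate([518, 66, 0]) mirror([1, 0, 0]) rotate([0, atan2(217, 744), 0]) cube([25, 60, 775]);
translate([0, 711, 0]) rotate([0, atan2(217, 744), 0]) cube([25, 60, 775]);
translate([518, 711, 0]) mirror([1, 0, 0]) rotate([0, atan2(217, 744), 0]) cube([25, 60, 775]);


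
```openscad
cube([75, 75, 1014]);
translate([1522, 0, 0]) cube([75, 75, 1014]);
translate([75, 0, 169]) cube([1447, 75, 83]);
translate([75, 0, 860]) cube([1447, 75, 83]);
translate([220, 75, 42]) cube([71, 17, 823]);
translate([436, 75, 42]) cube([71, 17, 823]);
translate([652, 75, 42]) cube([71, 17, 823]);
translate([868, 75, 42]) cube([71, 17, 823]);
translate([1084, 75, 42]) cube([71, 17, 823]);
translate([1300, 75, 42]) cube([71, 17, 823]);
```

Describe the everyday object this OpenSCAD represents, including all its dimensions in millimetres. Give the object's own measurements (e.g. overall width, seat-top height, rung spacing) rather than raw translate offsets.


A fence section. Two 75×75 mm posts, 1014 mm tall, stand on the floor with a clear span of 1447 mm between their inner faces. Two horizontal rails of 75×83 mm section span the gap between the posts with their undersides at z = 169 mm and z = 860 mm, flush with the posts' −y face. 6 pickets, each 71 mm wide, 17 mm thick and 823 mm tall, are fixed to the +y face of the rails with their bottoms at z = 42 mm, spaced across the span with a 145 mm gap after the −x post and between neighbouring pickets, with 151 mm left before the +x post.


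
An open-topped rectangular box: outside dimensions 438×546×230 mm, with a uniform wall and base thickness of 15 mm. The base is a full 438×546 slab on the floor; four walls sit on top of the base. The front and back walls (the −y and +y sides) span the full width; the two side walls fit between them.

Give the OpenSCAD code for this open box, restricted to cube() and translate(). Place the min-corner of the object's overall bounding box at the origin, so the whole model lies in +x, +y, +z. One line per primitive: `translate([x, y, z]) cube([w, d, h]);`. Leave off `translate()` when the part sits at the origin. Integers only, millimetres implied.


cube([438, 546, 15]);
translate([0, 0, 15]) cube([438, 15, 215]);
translate([0, 531, 15]) cube([438, 15, 215]);
translate([0, 15, 15]) cube([15, 516, 215]);
translate([423, 15, 15]) cube([15, 516, 215]);


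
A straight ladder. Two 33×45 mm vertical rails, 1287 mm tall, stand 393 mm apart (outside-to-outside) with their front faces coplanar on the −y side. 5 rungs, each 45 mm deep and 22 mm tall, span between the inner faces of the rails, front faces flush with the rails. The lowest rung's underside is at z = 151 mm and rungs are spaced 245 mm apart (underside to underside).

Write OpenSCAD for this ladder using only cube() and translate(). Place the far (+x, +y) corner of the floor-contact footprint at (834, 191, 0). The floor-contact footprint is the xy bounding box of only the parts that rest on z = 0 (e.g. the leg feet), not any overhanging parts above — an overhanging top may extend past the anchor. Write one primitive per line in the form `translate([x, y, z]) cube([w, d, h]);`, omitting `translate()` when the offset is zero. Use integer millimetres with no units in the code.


translate([441, 146, 0]) cube([33, 45, 1287]);
translate([801, 146, 0]) cube([33, 45, 1287]);
translate([474, 146, 151]) cube([327, 45, 22]);
translate([474, 146, 396]) cube([327, 45, 22]);
translate([474, 146, 641]) cube([327, 45, 22]);
translate([474, 146, 886]) cube([327, 45, 22]);
translate([474, 146, 1131]) cube([327, 45, 22]);


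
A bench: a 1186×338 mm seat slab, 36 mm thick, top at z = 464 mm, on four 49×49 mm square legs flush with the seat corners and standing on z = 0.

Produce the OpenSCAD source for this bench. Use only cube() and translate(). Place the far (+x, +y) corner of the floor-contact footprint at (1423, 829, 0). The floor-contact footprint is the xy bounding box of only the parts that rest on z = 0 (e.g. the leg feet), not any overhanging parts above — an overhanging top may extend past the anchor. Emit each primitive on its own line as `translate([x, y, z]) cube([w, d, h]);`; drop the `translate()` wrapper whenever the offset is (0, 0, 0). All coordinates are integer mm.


// leg_h = 464 − 36 = 428
translate([237, 491, 428]) cube([1186, 338, 36]);
translate([237, 491, 0]) cube([49, 49, 428]);
translate([237, 780, 0]) cube([49, 49, 428]);
translate([1374, 491, 0]) cube([49, 49, 428]);
translate([1374, 780, 0]) cube([49, 49, 428]);


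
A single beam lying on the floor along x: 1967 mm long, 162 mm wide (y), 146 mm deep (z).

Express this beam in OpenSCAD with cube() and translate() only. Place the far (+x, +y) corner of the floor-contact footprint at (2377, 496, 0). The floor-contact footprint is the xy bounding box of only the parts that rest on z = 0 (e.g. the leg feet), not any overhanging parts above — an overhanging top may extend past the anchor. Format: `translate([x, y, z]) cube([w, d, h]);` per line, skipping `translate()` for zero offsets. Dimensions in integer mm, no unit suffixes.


translate([410, 334, 0]) cube([1967, 162, 146]);


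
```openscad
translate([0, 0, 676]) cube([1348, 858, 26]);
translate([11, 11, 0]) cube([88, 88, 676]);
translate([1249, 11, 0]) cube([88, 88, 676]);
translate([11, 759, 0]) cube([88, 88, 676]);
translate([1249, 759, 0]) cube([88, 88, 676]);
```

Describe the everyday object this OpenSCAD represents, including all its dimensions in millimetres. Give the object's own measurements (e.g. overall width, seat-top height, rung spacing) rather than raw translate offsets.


A table: top 1348 mm (x) × 858 mm (y), 26 mm thick, upper face at z = 702 mm, on four 88×88 mm square legs, each inset 11 mm from the nearest pair of top edges from z = 0 to the bottom of the top.


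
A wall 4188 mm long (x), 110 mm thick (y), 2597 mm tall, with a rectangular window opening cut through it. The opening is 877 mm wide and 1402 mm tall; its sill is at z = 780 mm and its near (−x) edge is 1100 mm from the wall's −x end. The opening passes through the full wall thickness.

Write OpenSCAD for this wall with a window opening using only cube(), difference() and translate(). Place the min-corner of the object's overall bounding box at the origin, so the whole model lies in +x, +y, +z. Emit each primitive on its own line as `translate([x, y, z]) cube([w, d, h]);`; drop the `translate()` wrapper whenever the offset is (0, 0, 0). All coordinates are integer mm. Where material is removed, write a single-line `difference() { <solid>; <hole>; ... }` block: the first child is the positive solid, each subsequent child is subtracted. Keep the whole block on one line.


difference() { cube([4188, 110, 2597]); translate([1100, 0, 780]) cube([877, 110, 1402]); }


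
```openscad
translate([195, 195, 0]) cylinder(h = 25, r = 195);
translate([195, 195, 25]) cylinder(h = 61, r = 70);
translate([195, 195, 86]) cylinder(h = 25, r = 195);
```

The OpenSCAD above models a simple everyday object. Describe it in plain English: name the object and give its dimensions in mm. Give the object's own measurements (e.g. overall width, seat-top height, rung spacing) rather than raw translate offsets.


A spool: two coaxial disc flanges of radius 195 mm and thickness 25 mm, joined by a core cylinder of radius 70 mm and height 61 mm. The lower flange rests on z = 0 and the three cylinders share a vertical axis.


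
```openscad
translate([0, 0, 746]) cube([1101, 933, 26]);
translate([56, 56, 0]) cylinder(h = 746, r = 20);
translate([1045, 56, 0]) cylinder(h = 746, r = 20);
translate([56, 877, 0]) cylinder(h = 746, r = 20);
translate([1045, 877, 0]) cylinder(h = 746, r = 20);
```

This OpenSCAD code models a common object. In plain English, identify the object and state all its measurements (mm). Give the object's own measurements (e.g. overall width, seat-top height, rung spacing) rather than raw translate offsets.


A rectangular dining table. The top is 1101×933×26 mm with its upper surface at z = 772 mm. It stands on four round legs of 40 mm diameter, each leg's bounding box inset 36 mm from the nearest pair of top edges, running from the floor to the underside of the top.


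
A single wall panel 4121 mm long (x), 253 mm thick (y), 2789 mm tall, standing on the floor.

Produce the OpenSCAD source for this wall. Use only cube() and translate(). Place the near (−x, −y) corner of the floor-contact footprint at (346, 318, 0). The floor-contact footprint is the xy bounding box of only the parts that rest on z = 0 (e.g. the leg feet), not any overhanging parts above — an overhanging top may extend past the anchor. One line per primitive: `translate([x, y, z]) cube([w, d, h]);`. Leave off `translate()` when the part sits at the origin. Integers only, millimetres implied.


translate([346, 318, 0]) cube([4121, 253, 2789]);


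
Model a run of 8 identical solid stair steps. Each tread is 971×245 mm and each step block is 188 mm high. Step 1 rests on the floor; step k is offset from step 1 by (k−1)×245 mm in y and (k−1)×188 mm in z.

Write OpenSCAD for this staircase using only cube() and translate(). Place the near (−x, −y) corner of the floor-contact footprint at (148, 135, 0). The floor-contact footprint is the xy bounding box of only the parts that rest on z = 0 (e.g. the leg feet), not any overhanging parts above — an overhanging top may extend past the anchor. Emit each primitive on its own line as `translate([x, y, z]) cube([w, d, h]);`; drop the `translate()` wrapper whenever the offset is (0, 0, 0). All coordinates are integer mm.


translate([148, 135, 0]) cube([971, 245, 188]);
translate([148, 380, 188]) cube([971, 245, 188]);
translate([148, 625, 376]) cube([971, 245, 188]);
translate([148, 870, 564]) cube([971, 245, 188]);
translate([148, 1115, 752]) cube([971, 245, 188]);
translate([148, 1360, 940]) cube([971, 245, 188]);
translate([148, 1605, 1128]) cube([971, 245, 188]);
translate([148, 1850, 1316]) cube([971, 245, 188]);


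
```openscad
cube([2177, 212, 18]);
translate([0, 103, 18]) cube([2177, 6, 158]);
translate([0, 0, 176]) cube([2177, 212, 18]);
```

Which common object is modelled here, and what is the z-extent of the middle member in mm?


An I-beam. The web height is 158 mm.

Two wide flanges with a thin centred web — an I-beam. Overall 194 mm minus two 18 mm flanges gives a web of 194 − 2·18 = 158 mm.
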